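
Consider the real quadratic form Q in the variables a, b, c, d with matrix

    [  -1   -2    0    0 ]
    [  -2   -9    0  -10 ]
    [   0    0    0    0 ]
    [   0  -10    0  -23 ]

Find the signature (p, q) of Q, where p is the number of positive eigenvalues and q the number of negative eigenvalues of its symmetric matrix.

(0, 3)

Symmetric row and column elimination reduces A to a congruent diagonal form with pivots -1, -5, 0, -3.
Counting signs: 3 negative, 1 zero.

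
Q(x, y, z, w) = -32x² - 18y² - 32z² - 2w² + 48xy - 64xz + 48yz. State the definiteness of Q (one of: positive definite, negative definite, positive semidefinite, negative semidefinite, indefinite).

The associated matrix is A = [[-32, 24, -32, 0], [24, -18, 24, 0], [-32, 24, -32, 0], [0, 0, 0, -2]].
Applying the same elementary operations to the rows and columns of A produces a congruent diagonal matrix with entries -32, 0, 0, -2.
So there are 2 negative, 2 zero pivots.
Hence Q is negative semidefinite.

negative semidefinite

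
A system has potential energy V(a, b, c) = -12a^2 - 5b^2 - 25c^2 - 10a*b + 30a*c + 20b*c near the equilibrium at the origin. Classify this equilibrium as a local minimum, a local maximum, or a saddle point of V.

The Hessian at the origin is H = [[-24, -10, 30], [-10, -10, 20], [30, 20, -50]].
Congruent diagonalization of H (simultaneous row and column reduction) yields pivots -24, -35/6, -20/7.
So there are 3 negative pivots.
H is negative definite, so the origin is a strict local maximum.

local maximum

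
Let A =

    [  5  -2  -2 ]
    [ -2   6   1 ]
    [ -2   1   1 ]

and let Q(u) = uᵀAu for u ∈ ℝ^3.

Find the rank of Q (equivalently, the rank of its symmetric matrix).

3

Row-reducing A symmetrically gives the diagonal entries 5, 26/5, 5/26.
Counting signs: 3 positive.
The rank is the number of nonzero pivots: 3.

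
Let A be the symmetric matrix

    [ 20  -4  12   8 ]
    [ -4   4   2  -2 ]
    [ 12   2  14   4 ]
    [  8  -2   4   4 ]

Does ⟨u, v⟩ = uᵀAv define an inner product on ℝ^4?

Leading principal minors: Δ_1 = 20, Δ_2 = 64, Δ_3 = 48, Δ_4 = 32.
All leading principal minors are positive, so by Sylvester's criterion Q is positive definite.
⟨·,·⟩ is an inner product exactly when A is positive definite.

yes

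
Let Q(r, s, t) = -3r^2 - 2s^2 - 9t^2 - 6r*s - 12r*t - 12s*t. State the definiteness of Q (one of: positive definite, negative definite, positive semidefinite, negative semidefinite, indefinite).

The symmetric matrix is A = [[-3, -3, -6], [-3, -2, -6], [-6, -6, -9]].
Symmetric row and column elimination reduces A to a congruent diagonal form with pivots -3, 1, 3.
So there are 2 positive, 1 negative pivots.
Hence Q is indefinite.

indefinite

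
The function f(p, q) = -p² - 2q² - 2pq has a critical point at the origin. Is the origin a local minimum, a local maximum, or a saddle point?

local maximum

The Hessian at the origin is H = [[-2, -2], [-2, -4]].
det H = -2·-4 − (-2)² = 4 > 0 and H[1,1] = -2 < 0, so H is negative definite.
Therefore the origin is a local maximum.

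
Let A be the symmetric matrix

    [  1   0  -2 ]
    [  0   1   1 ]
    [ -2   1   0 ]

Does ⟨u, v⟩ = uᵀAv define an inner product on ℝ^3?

Symmetric row and column elimination reduces A to a congruent diagonal form with pivots 1, 1, -5.
Counting signs: 2 positive, 1 negative.
Hence Q is indefinite.
⟨·,·⟩ is an inner product exactly when A is positive definite.

no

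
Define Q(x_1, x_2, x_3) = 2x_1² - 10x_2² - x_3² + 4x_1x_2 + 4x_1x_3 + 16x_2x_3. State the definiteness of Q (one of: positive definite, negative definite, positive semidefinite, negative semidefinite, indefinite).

indefinite

The associated matrix is A = [[2, 2, 2], [2, -10, 8], [2, 8, -1]].
Congruent diagonalization of A (simultaneous row and column reduction) yields pivots 2, -12, 0.
Counting signs: 1 positive, 1 negative, 1 zero.
Hence Q is indefinite.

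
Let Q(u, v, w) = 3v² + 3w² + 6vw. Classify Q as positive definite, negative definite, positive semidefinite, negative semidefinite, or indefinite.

positive semidefinite

The associated matrix is A = [[0, 0, 0], [0, 3, 3], [0, 3, 3]].
Row-reducing A symmetrically gives the diagonal entries 0, 3, 0.
So there are 1 positive, 2 zero pivots.
Hence Q is positive semidefinite.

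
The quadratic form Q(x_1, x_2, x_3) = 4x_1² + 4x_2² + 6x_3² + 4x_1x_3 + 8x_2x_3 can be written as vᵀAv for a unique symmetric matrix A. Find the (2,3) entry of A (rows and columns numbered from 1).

4

The coefficient of x_2·x_3 in Q is 8. For a symmetric A this equals A[2,3] + A[3,2] = 2·A[2,3].
So A[2,3] = 8/2 = 4.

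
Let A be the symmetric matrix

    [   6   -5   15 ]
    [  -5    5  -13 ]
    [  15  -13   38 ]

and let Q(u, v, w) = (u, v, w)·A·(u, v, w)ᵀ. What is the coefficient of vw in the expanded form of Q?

The coefficient of vw is A[2,3] + A[3,2] = 2·(-13) = -26.

-26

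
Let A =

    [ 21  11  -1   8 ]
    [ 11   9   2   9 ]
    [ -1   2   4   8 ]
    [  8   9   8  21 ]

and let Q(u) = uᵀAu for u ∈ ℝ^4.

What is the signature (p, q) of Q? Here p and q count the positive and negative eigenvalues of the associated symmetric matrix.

Applying the same elementary operations to the rows and columns of A produces a congruent diagonal matrix with entries 21, 68/21, 135/68, 0.
So there are 3 positive, 1 zero pivots.

(3, 0)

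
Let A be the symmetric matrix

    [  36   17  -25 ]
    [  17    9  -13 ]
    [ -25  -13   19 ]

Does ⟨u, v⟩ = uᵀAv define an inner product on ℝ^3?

yes

Leading principal minors: Δ_1 = 36, Δ_2 = 35, Δ_3 = 6.
All leading principal minors are positive, so by Sylvester's criterion Q is positive definite.
⟨·,·⟩ is an inner product exactly when A is positive definite.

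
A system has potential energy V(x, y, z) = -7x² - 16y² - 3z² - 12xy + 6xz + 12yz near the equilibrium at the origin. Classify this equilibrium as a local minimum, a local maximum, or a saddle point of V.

The Hessian at the origin is H = [[-14, -12, 6], [-12, -32, 12], [6, 12, -6]].
Applying the same elementary operations to the rows and columns of H produces a congruent diagonal matrix with entries -14, -152/7, -24/19.
Counting signs: 3 negative.
H is negative definite, so the origin is a strict local maximum.

local maximum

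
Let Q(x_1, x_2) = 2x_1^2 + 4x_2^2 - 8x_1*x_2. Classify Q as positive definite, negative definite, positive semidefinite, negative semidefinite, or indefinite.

The symmetric matrix of Q is [[2, -4], [-4, 4]].
For the 2×2 matrix [[2, -4], [-4, 4]]: det = 2·4 − (-4)² = -8, trace = 6.
det < 0 so the eigenvalues have opposite signs; the form is indefinite.

indefinite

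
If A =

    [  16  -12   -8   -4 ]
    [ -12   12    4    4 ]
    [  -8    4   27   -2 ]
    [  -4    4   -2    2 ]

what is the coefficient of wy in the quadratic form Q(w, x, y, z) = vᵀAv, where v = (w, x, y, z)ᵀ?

The coefficient of wy is A[1,3] + A[3,1] = 2·(-8) = -16.

-16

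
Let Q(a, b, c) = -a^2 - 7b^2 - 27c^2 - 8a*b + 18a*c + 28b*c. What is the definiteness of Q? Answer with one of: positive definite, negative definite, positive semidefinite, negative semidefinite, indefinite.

The symmetric matrix is A = [[-1, -4, 9], [-4, -7, 14], [9, 14, -27]].
An LDLᵀ factorisation of A has diagonal entries -1, 9, 2/9.
So there are 2 positive, 1 negative pivots.
Hence Q is indefinite.

indefinite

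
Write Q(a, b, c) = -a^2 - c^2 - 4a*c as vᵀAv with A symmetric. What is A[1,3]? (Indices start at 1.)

The coefficient of a·c in Q is -4. For a symmetric A this equals A[1,3] + A[3,1] = 2·A[1,3].
So A[1,3] = -4/2 = -2.

-2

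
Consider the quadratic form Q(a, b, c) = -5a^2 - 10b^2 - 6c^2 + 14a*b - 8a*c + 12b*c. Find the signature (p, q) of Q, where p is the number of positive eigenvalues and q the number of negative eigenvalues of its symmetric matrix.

(0, 3)

The associated matrix is A = [[-5, 7, -4], [7, -10, 6], [-4, 6, -6]].
Row-reducing A symmetrically gives the diagonal entries -5, -1/5, -2.
Counting signs: 3 negative.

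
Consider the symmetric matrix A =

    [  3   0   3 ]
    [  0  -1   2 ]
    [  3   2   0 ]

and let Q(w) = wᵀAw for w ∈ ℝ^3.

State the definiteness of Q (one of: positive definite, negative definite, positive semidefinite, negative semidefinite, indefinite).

Congruent diagonalization of A (simultaneous row and column reduction) yields pivots 3, -1, 1.
So there are 2 positive, 1 negative pivots.
Hence Q is indefinite.

indefinite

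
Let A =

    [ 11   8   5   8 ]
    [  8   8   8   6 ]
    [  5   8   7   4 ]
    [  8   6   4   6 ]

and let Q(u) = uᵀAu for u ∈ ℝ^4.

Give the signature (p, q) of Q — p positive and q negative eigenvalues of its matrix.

(3, 1)

Applying the same elementary operations to the rows and columns of A produces a congruent diagonal matrix with entries 11, 24/11, -4, 1/6.
Counting signs: 3 positive, 1 negative.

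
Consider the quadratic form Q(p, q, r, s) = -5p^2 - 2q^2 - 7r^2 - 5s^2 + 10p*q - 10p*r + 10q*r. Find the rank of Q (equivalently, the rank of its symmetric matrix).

The symmetric matrix is A = [[-5, 5, -5, 0], [5, -2, 5, 0], [-5, 5, -7, 0], [0, 0, 0, -5]].
Congruent diagonalization of A (simultaneous row and column reduction) yields pivots -5, 3, -2, -5.
So there are 1 positive, 3 negative pivots.
The rank is the number of nonzero pivots: 4.

4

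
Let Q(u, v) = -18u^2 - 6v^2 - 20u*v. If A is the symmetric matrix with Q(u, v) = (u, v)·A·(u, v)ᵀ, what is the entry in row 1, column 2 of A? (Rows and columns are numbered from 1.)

-10

The coefficient of u·v in Q is -20. For a symmetric A this equals A[1,2] + A[2,1] = 2·A[1,2].
So A[1,2] = -20/2 = -10.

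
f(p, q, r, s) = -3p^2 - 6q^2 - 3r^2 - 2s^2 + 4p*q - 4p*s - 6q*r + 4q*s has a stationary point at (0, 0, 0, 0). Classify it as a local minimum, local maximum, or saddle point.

The Hessian at the origin is H = [[-6, 4, 0, -4], [4, -12, -6, 4], [0, -6, -6, 0], [-4, 4, 0, -4]].
Congruent diagonalization of H (simultaneous row and column reduction) yields pivots -6, -28/3, -15/7, -4/5.
That gives 4 negative pivots.
H is negative definite, so the origin is a strict local maximum.

local maximum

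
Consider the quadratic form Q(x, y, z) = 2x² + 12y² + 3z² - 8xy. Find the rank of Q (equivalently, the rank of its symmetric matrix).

Write A = [[2, -4, 0], [-4, 12, 0], [0, 0, 3]].
Symmetric row and column elimination reduces A to a congruent diagonal form with pivots 2, 4, 3.
Counting signs: 3 positive.
The rank is the number of nonzero pivots: 3.

3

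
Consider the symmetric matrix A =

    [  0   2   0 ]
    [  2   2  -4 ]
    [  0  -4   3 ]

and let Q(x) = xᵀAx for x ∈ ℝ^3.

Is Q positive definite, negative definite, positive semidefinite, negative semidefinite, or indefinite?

A is congruent to a diagonal matrix with 2 positive, 1 negative and 0 zero entries, so Q is indefinite.

indefinite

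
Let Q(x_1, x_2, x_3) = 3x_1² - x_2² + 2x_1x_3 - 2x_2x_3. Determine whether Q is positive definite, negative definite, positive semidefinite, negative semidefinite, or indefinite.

indefinite

Write A = [[3, 0, 1], [0, -1, -1], [1, -1, 0]].
Row-reducing A symmetrically gives the diagonal entries 3, -1, 2/3.
That gives 2 positive, 1 negative pivots.
Hence Q is indefinite.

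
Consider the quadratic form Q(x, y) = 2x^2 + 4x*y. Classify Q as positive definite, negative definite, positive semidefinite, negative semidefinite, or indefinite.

Write A = [[2, 2], [2, 0]].
Applying the same elementary operations to the rows and columns of A produces a congruent diagonal matrix with entries 2, -2.
Counting signs: 1 positive, 1 negative.
Hence Q is indefinite.

indefinite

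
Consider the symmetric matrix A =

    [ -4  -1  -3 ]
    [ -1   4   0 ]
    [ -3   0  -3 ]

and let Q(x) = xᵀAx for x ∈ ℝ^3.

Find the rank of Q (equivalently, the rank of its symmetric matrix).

An LDLᵀ factorisation of A has diagonal entries -4, 17/4, -15/17.
So there are 1 positive, 2 negative pivots.
The rank is the number of nonzero pivots: 3.

3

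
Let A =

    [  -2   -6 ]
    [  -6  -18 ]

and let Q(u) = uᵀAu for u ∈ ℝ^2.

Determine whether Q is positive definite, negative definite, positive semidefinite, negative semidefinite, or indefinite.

For the 2×2 matrix [[-2, -6], [-6, -18]]: det = -2·-18 − (-6)² = 0, trace = -20.
det = 0 so one eigenvalue is zero; the form is semidefinite with the sign of the trace.

negative semidefinite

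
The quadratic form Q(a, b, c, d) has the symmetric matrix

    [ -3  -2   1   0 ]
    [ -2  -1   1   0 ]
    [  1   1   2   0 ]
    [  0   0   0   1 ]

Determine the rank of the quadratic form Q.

4

Row-reducing A symmetrically gives the diagonal entries -3, 1/3, 2, 1.
That gives 3 positive, 1 negative pivots.
The rank is the number of nonzero pivots: 4.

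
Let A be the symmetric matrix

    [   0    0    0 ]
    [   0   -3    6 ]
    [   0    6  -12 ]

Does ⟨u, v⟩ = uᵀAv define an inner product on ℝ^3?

Applying the same elementary operations to the rows and columns of A produces a congruent diagonal matrix with entries 0, -3, 0.
That gives 1 negative, 2 zero pivots.
Hence Q is negative semidefinite.
⟨·,·⟩ is an inner product exactly when A is positive definite.

no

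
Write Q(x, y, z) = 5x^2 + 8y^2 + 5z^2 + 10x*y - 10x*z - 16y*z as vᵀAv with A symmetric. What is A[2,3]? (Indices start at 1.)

-8

The coefficient of y·z in Q is -16. For a symmetric A this equals A[2,3] + A[3,2] = 2·A[2,3].
So A[2,3] = -16/2 = -8.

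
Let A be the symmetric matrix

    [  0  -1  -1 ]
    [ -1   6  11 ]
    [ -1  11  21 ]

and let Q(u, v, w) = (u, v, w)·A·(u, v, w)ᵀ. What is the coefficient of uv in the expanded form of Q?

The coefficient of uv is A[1,2] + A[2,1] = 2·(-1) = -2.

-2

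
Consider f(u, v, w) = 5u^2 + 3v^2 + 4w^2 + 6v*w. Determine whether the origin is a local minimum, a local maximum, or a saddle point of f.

local minimum

The Hessian at the origin is H = [[10, 0, 0], [0, 6, 6], [0, 6, 8]].
An LDLᵀ factorisation of H has diagonal entries 10, 6, 2.
Counting signs: 3 positive.
H is positive definite, so the origin is a strict local minimum.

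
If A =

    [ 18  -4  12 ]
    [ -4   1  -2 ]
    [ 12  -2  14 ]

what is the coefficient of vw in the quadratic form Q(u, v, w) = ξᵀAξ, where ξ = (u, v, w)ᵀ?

-4

The coefficient of vw is A[2,3] + A[3,2] = 2·(-2) = -4.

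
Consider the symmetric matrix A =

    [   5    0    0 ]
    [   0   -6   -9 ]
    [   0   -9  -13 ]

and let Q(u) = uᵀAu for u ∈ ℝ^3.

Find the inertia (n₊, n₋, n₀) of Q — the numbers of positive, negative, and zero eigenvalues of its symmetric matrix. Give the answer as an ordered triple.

Congruent diagonalization of A (simultaneous row and column reduction) yields pivots 5, -6, 1/2.
That gives 2 positive, 1 negative pivots.

(2, 1, 0)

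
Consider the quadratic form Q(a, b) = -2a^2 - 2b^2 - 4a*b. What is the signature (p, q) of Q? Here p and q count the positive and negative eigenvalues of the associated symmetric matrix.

The associated matrix is A = [[-2, -2], [-2, -2]].
Congruent diagonalization of A (simultaneous row and column reduction) yields pivots -2, 0.
Counting signs: 1 negative, 1 zero.

(0, 1)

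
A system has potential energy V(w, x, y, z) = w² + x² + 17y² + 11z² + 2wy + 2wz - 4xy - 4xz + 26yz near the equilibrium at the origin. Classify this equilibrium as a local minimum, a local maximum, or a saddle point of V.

local minimum

The Hessian at the origin is H = [[2, 0, 2, 2], [0, 2, -4, -4], [2, -4, 34, 26], [2, -4, 26, 22]].
An LDLᵀ factorisation of H has diagonal entries 2, 2, 24, 4/3.
So there are 4 positive pivots.
H is positive definite, so the origin is a strict local minimum.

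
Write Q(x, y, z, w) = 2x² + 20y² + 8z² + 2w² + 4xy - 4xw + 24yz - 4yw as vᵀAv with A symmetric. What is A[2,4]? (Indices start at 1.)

-2

The coefficient of y·w in Q is -4. For a symmetric A this equals A[2,4] + A[4,2] = 2·A[2,4].
So A[2,4] = -4/2 = -2.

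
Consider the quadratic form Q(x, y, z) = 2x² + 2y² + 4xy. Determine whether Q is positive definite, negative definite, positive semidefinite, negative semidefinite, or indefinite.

The associated matrix is A = [[2, 2, 0], [2, 2, 0], [0, 0, 0]].
Row-reducing A symmetrically gives the diagonal entries 2, 0, 0.
So there are 1 positive, 2 zero pivots.
Hence Q is positive semidefinite.

positive semidefinite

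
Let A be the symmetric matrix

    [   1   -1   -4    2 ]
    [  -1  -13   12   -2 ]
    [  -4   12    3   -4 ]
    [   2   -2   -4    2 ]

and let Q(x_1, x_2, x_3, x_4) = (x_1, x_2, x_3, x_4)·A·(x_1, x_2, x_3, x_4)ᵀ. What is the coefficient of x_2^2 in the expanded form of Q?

-13

The coefficient of x_2^2 is the diagonal entry A[2,2] = -13.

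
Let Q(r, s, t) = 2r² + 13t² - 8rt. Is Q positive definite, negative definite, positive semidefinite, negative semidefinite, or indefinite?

The symmetric matrix is A = [[2, 0, -4], [0, 0, 0], [-4, 0, 13]].
Congruent diagonalization of A (simultaneous row and column reduction) yields pivots 2, 0, 5.
So there are 2 positive, 1 zero pivots.
Hence Q is positive semidefinite.

positive semidefinite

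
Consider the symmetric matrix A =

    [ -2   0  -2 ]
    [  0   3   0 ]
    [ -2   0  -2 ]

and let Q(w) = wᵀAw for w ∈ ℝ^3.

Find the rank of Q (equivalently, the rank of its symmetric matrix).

2

Applying the same elementary operations to the rows and columns of A produces a congruent diagonal matrix with entries -2, 3, 0.
So there are 1 positive, 1 negative, 1 zero pivots.
The rank is the number of nonzero pivots: 2.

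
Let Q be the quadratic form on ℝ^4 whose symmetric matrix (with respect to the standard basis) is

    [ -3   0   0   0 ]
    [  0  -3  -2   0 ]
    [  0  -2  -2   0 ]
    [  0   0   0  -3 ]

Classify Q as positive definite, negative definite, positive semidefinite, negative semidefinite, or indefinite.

Leading principal minors: Δ_1 = -3, Δ_2 = 9, Δ_3 = -6, Δ_4 = 18.
The signs alternate starting with Δ_1 < 0, so by Sylvester's criterion Q is negative definite.

negative definite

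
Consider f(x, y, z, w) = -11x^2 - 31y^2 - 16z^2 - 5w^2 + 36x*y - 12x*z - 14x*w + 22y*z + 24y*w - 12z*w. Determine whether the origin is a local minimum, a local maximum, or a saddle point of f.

The Hessian at the origin is H = [[-22, 36, -12, -14], [36, -62, 22, 24], [-12, 22, -32, -12], [-14, 24, -12, -10]].
Applying the same elementary operations to the rows and columns of H produces a congruent diagonal matrix with entries -22, -34/11, -402/17, -12/67.
That gives 4 negative pivots.
H is negative definite, so the origin is a strict local maximum.

local maximum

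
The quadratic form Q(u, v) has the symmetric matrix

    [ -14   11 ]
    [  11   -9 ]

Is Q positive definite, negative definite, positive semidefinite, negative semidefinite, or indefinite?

negative definite

For the 2×2 matrix [[-14, 11], [11, -9]]: det = -14·-9 − (11)² = 5, trace = -23.
det > 0 so both eigenvalues share the sign of the trace; trace = -23 < 0 ⇒ both negative.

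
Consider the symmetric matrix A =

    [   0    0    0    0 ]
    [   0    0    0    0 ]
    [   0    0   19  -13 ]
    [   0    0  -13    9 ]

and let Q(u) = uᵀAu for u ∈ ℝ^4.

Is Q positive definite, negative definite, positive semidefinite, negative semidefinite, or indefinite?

Applying the same elementary operations to the rows and columns of A produces a congruent diagonal matrix with entries 0, 0, 19, 2/19.
That gives 2 positive, 2 zero pivots.
Hence Q is positive semidefinite.

positive semidefinite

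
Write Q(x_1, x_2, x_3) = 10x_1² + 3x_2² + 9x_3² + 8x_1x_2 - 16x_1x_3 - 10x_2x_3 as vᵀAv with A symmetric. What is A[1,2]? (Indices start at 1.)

The coefficient of x_1·x_2 in Q is 8. For a symmetric A this equals A[1,2] + A[2,1] = 2·A[1,2].
So A[1,2] = 8/2 = 4.

4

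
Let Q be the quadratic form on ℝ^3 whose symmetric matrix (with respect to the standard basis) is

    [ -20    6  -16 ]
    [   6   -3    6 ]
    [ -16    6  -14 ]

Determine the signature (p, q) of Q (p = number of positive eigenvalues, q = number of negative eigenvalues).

(0, 2)

Row-reducing A symmetrically gives the diagonal entries -20, -6/5, 0.
Counting signs: 2 negative, 1 zero.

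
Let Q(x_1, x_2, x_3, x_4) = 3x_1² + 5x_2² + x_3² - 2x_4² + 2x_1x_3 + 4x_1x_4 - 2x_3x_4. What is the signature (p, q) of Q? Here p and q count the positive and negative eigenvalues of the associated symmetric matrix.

(3, 1)

The symmetric matrix is A = [[3, 0, 1, 2], [0, 5, 0, 0], [1, 0, 1, -1], [2, 0, -1, -2]].
Symmetric row and column elimination reduces A to a congruent diagonal form with pivots 3, 5, 2/3, -15/2.
So there are 3 positive, 1 negative pivots.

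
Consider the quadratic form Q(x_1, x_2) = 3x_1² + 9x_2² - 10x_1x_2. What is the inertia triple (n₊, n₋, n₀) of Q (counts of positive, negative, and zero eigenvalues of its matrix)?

(2, 0, 0)

Write A = [[3, -5], [-5, 9]].
An LDLᵀ factorisation of A has diagonal entries 3, 2/3.
So there are 2 positive pivots.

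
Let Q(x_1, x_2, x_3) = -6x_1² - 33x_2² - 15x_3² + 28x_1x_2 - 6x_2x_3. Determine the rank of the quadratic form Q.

Write A = [[-6, 14, 0], [14, -33, -3], [0, -3, -15]].
Applying the same elementary operations to the rows and columns of A produces a congruent diagonal matrix with entries -6, -1/3, 12.
So there are 1 positive, 2 negative pivots.
The rank is the number of nonzero pivots: 3.

3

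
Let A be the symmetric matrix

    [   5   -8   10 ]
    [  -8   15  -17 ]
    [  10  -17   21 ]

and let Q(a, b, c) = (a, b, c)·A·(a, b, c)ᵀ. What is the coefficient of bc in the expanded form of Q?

The coefficient of bc is A[2,3] + A[3,2] = 2·(-17) = -34.

-34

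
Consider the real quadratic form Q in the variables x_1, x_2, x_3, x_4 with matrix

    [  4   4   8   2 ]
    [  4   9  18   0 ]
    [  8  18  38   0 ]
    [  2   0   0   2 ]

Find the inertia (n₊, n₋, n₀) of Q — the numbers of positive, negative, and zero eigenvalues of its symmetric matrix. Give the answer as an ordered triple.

(4, 0, 0)

Symmetric row and column elimination reduces A to a congruent diagonal form with pivots 4, 5, 2, 1/5.
That gives 4 positive pivots.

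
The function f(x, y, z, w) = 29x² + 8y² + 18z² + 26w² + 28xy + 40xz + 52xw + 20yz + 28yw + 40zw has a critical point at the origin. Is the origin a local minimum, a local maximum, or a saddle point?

The Hessian at the origin is H = [[58, 28, 40, 52], [28, 16, 20, 28], [40, 20, 36, 40], [52, 28, 40, 52]].
Symmetric row and column elimination reduces H to a congruent diagonal form with pivots 58, 72/29, 74/9, 24/37.
So there are 4 positive pivots.
H is positive definite, so the origin is a strict local minimum.

local minimum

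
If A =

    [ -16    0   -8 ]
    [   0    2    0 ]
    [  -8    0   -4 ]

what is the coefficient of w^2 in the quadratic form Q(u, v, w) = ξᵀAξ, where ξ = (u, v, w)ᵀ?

The coefficient of w^2 is the diagonal entry A[3,3] = -4.

-4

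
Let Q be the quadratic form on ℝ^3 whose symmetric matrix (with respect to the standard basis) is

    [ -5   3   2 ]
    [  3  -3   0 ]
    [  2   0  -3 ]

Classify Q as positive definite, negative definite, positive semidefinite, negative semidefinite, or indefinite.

Leading principal minors: Δ_1 = -5, Δ_2 = 6, Δ_3 = -6.
The signs alternate starting with Δ_1 < 0, so by Sylvester's criterion Q is negative definite.

negative definite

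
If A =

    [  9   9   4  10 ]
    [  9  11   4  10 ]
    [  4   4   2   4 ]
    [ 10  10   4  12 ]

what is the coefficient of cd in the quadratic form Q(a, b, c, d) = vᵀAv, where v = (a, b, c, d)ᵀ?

The coefficient of cd is A[3,4] + A[4,3] = 2·4 = 8.

8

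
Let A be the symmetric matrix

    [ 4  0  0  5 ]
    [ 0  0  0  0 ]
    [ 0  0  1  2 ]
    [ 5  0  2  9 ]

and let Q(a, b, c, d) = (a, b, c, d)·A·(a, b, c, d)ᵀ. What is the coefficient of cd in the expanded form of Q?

4

The coefficient of cd is A[3,4] + A[4,3] = 2·2 = 4.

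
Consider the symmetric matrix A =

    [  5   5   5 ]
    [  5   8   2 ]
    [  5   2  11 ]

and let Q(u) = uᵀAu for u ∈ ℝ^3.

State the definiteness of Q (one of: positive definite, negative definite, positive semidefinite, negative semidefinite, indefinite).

positive definite

Leading principal minors: Δ_1 = 5, Δ_2 = 15, Δ_3 = 45.
All leading principal minors are positive, so by Sylvester's criterion Q is positive definite.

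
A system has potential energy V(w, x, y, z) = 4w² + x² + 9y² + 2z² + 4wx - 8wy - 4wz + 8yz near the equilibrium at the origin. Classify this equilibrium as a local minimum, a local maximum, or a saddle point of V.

saddle point

The Hessian at the origin is H = [[8, 4, -8, -4], [4, 2, 0, 0], [-8, 0, 18, 8], [-4, 0, 8, 4]].
H is indefinite, so the origin is a saddle point.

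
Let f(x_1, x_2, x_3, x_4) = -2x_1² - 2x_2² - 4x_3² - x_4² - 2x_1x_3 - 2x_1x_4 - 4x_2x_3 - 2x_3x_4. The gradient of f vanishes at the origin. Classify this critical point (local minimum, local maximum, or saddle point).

local maximum

The Hessian at the origin is H = [[-4, 0, -2, -2], [0, -4, -4, 0], [-2, -4, -8, -2], [-2, 0, -2, -2]].
Congruent diagonalization of H (simultaneous row and column reduction) yields pivots -4, -4, -3, -2/3.
Counting signs: 4 negative.
H is negative definite, so the origin is a strict local maximum.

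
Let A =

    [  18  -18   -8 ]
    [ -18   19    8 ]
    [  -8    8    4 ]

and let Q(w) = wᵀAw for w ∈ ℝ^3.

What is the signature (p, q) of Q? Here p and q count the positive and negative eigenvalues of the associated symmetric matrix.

(3, 0)

An LDLᵀ factorisation of A has diagonal entries 18, 1, 4/9.
Counting signs: 3 positive.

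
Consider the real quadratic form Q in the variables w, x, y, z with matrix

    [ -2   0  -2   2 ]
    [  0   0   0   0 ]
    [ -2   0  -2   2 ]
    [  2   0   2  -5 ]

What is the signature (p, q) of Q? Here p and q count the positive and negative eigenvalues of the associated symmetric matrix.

(0, 2)

Symmetric row and column elimination reduces A to a congruent diagonal form with pivots -2, 0, 0, -3.
So there are 2 negative, 2 zero pivots.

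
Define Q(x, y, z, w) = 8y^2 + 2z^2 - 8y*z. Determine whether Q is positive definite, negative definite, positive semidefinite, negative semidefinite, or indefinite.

The symmetric matrix is A = [[0, 0, 0, 0], [0, 8, -4, 0], [0, -4, 2, 0], [0, 0, 0, 0]].
Row-reducing A symmetrically gives the diagonal entries 0, 8, 0, 0.
Counting signs: 1 positive, 3 zero.
Hence Q is positive semidefinite.

positive semidefinite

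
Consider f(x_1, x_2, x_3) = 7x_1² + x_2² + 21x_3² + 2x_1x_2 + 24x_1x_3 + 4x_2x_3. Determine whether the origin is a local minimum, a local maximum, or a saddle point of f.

The Hessian at the origin is H = [[14, 2, 24], [2, 2, 4], [24, 4, 42]].
Congruent diagonalization of H (simultaneous row and column reduction) yields pivots 14, 12/7, 2/3.
Counting signs: 3 positive.
H is positive definite, so the origin is a strict local minimum.

local minimum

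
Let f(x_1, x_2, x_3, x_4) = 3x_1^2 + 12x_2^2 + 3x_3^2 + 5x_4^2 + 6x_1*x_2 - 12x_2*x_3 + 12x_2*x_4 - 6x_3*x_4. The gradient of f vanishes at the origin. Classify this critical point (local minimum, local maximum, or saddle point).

saddle point

The Hessian at the origin is H = [[6, 6, 0, 0], [6, 24, -12, 12], [0, -12, 6, -6], [0, 12, -6, 10]].
An LDLᵀ factorisation of H has diagonal entries 6, 18, -2, 4.
So there are 3 positive, 1 negative pivots.
H is indefinite, so the origin is a saddle point.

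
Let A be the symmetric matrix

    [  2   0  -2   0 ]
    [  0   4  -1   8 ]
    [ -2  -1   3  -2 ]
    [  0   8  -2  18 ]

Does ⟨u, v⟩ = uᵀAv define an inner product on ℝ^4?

yes

Leading principal minors: Δ_1 = 2, Δ_2 = 8, Δ_3 = 6, Δ_4 = 12.
All leading principal minors are positive, so by Sylvester's criterion Q is positive definite.
⟨·,·⟩ is an inner product exactly when A is positive definite.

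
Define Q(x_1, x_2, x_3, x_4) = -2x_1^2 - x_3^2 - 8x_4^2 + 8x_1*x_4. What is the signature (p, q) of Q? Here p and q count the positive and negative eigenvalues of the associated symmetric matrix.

Write A = [[-2, 0, 0, 4], [0, 0, 0, 0], [0, 0, -1, 0], [4, 0, 0, -8]].
Applying the same elementary operations to the rows and columns of A produces a congruent diagonal matrix with entries -2, 0, -1, 0.
That gives 2 negative, 2 zero pivots.

(0, 2)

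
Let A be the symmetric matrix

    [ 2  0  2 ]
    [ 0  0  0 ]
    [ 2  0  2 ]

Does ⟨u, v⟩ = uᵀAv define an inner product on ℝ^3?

no

Congruent diagonalization of A (simultaneous row and column reduction) yields pivots 2, 0, 0.
That gives 1 positive, 2 zero pivots.
Hence Q is positive semidefinite.
⟨·,·⟩ is an inner product exactly when A is positive definite.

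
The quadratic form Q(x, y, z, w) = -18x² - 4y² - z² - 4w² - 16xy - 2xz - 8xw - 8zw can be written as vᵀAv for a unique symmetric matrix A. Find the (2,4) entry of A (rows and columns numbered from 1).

The coefficient of y·w in Q is 0. For a symmetric A this equals A[2,4] + A[4,2] = 2·A[2,4].
So A[2,4] = 0/2 = 0.

0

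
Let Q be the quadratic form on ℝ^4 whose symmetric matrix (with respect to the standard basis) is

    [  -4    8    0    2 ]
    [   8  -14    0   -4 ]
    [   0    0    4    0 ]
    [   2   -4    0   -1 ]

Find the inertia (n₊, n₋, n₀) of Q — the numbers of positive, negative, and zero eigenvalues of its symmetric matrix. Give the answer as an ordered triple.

(2, 1, 1)

Congruent diagonalization of A (simultaneous row and column reduction) yields pivots -4, 2, 4, 0.
Counting signs: 2 positive, 1 negative, 1 zero.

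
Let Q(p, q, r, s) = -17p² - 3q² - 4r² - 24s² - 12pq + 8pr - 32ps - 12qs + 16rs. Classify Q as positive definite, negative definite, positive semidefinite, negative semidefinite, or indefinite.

indefinite

The symmetric matrix is A = [[-17, -6, 4, -16], [-6, -3, 0, -6], [4, 0, -4, 8], [-16, -6, 8, -24]].
Symmetric row and column elimination reduces A to a congruent diagonal form with pivots -17, -15/17, -4/5, 20.
That gives 1 positive, 3 negative pivots.
Hence Q is indefinite.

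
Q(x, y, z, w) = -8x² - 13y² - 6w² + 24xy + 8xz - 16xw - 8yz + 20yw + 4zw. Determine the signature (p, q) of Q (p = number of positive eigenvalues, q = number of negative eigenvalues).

(2, 1)

The associated matrix is A = [[-8, 12, 4, -8], [12, -13, -4, 10], [4, -4, 0, 2], [-8, 10, 2, -6]].
Symmetric row and column elimination reduces A to a congruent diagonal form with pivots -8, 5, 6/5, 0.
So there are 2 positive, 1 negative, 1 zero pivots.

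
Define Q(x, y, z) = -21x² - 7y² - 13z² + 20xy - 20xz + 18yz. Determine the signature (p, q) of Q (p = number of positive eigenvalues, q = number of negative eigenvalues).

(0, 3)

The symmetric matrix is A = [[-21, 10, -10], [10, -7, 9], [-10, 9, -13]].
Symmetric row and column elimination reduces A to a congruent diagonal form with pivots -21, -47/21, -10/47.
So there are 3 negative pivots.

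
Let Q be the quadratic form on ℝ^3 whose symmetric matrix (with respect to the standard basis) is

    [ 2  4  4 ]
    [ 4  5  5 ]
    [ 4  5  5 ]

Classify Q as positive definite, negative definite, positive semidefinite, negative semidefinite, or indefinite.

indefinite

Applying the same elementary operations to the rows and columns of A produces a congruent diagonal matrix with entries 2, -3, 0.
Counting signs: 1 positive, 1 negative, 1 zero.
Hence Q is indefinite.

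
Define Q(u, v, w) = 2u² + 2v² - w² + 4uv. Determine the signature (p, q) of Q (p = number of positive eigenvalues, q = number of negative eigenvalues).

(1, 1)

The symmetric matrix is A = [[2, 2, 0], [2, 2, 0], [0, 0, -1]].
Row-reducing A symmetrically gives the diagonal entries 2, 0, -1.
So there are 1 positive, 1 negative, 1 zero pivots.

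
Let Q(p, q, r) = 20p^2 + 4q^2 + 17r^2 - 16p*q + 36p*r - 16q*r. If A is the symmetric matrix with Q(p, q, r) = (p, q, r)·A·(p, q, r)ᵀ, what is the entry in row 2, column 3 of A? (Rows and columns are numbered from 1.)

The coefficient of q·r in Q is -16. For a symmetric A this equals A[2,3] + A[3,2] = 2·A[2,3].
So A[2,3] = -16/2 = -8.

-8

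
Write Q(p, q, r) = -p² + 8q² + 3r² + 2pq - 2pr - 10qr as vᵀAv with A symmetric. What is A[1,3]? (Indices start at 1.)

-1

The coefficient of p·r in Q is -2. For a symmetric A this equals A[1,3] + A[3,1] = 2·A[1,3].
So A[1,3] = -2/2 = -1.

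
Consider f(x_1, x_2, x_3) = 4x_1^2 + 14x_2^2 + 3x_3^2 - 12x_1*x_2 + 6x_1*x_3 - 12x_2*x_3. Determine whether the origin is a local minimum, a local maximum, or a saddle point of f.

local minimum

The Hessian at the origin is H = [[8, -12, 6], [-12, 28, -12], [6, -12, 6]].
Congruent diagonalization of H (simultaneous row and column reduction) yields pivots 8, 10, 3/5.
That gives 3 positive pivots.
H is positive definite, so the origin is a strict local minimum.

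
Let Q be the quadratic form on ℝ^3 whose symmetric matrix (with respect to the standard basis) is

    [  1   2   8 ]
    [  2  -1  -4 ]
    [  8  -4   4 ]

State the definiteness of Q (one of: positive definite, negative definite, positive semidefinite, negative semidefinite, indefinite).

indefinite

An LDLᵀ factorisation of A has diagonal entries 1, -5, 20.
That gives 2 positive, 1 negative pivots.
Hence Q is indefinite.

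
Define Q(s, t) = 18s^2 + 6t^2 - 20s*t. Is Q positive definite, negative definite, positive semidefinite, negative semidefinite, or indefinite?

positive definite

The symmetric matrix of Q is A = [[18, -10], [-10, 6]].
Leading principal minors: Δ_1 = 18, Δ_2 = 8.
All leading principal minors are positive, so by Sylvester's criterion Q is positive definite.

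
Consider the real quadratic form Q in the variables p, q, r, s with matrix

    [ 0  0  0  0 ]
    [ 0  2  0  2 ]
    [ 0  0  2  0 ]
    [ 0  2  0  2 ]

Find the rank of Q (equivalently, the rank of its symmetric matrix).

2

Applying the same elementary operations to the rows and columns of A produces a congruent diagonal matrix with entries 0, 2, 2, 0.
That gives 2 positive, 2 zero pivots.
The rank is the number of nonzero pivots: 2.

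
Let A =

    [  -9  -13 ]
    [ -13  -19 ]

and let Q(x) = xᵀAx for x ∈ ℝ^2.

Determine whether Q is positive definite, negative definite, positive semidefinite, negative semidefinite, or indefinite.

negative definite

Leading principal minors: Δ_1 = -9, Δ_2 = 2.
The signs alternate starting with Δ_1 < 0, so by Sylvester's criterion Q is negative definite.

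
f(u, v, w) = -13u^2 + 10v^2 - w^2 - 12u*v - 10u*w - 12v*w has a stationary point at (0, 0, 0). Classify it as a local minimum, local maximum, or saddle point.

saddle point

The Hessian at the origin is H = [[-26, -12, -10], [-12, 20, -12], [-10, -12, -2]].
Row-reducing H symmetrically gives the diagonal entries -26, 332/13, -24/83.
That gives 1 positive, 2 negative pivots.
H is indefinite, so the origin is a saddle point.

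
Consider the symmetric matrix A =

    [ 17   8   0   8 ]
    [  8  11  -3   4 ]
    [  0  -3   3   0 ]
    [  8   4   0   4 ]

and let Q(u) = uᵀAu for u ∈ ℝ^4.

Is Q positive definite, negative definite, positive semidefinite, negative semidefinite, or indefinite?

An LDLᵀ factorisation of A has diagonal entries 17, 123/17, 72/41, 2/9.
Counting signs: 4 positive.
Hence Q is positive definite.

positive definite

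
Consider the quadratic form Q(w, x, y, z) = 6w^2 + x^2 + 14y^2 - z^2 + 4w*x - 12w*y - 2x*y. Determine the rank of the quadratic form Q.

4

The symmetric matrix is A = [[6, 2, -6, 0], [2, 1, -1, 0], [-6, -1, 14, 0], [0, 0, 0, -1]].
Congruent diagonalization of A (simultaneous row and column reduction) yields pivots 6, 1/3, 5, -1.
That gives 3 positive, 1 negative pivots.
The rank is the number of nonzero pivots: 4.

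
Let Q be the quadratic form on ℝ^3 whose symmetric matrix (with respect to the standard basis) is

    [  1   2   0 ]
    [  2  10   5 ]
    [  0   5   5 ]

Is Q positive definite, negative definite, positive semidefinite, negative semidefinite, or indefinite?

positive definite

Symmetric row and column elimination reduces A to a congruent diagonal form with pivots 1, 6, 5/6.
That gives 3 positive pivots.
Hence Q is positive definite.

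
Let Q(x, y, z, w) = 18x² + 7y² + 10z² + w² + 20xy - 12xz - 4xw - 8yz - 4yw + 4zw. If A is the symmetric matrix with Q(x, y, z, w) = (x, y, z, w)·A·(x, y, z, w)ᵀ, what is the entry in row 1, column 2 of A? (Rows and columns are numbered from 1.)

The coefficient of x·y in Q is 20. For a symmetric A this equals A[1,2] + A[2,1] = 2·A[1,2].
So A[1,2] = 20/2 = 10.

10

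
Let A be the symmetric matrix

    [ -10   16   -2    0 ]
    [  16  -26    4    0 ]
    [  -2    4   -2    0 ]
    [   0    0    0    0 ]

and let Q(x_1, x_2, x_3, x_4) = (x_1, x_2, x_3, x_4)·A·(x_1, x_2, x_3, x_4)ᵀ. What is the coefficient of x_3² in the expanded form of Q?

The coefficient of x_3² is the diagonal entry A[3,3] = -2.

-2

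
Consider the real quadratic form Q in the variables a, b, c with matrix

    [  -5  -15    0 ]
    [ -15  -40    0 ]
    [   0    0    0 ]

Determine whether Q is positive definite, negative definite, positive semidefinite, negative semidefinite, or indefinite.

Applying the same elementary operations to the rows and columns of A produces a congruent diagonal matrix with entries -5, 5, 0.
So there are 1 positive, 1 negative, 1 zero pivots.
Hence Q is indefinite.

indefinite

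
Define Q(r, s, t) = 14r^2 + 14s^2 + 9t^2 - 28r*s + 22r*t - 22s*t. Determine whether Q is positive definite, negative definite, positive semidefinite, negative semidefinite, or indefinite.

positive semidefinite

The associated matrix is A = [[14, -14, 11], [-14, 14, -11], [11, -11, 9]].
Applying the same elementary operations to the rows and columns of A produces a congruent diagonal matrix with entries 14, 0, 5/14.
That gives 2 positive, 1 zero pivots.
Hence Q is positive semidefinite.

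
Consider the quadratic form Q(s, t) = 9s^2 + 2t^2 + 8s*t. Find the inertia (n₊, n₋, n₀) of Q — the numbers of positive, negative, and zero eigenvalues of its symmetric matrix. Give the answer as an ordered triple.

The symmetric matrix is A = [[9, 4], [4, 2]].
An LDLᵀ factorisation of A has diagonal entries 9, 2/9.
That gives 2 positive pivots.

(2, 0, 0)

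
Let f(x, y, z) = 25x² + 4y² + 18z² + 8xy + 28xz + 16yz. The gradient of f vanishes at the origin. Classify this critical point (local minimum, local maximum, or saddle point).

The Hessian at the origin is H = [[50, 8, 28], [8, 8, 16], [28, 16, 36]].
Row-reducing H symmetrically gives the diagonal entries 50, 168/25, 4/7.
That gives 3 positive pivots.
H is positive definite, so the origin is a strict local minimum.

local minimum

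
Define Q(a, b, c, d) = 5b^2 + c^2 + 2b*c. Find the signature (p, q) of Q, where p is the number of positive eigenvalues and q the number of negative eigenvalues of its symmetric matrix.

(2, 0)

The associated matrix is A = [[0, 0, 0, 0], [0, 5, 1, 0], [0, 1, 1, 0], [0, 0, 0, 0]].
Congruent diagonalization of A (simultaneous row and column reduction) yields pivots 0, 5, 4/5, 0.
That gives 2 positive, 2 zero pivots.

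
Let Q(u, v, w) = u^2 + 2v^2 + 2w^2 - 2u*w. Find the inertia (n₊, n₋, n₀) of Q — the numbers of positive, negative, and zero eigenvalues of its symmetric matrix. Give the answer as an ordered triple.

Write A = [[1, 0, -1], [0, 2, 0], [-1, 0, 2]].
An LDLᵀ factorisation of A has diagonal entries 1, 2, 1.
So there are 3 positive pivots.

(3, 0, 0)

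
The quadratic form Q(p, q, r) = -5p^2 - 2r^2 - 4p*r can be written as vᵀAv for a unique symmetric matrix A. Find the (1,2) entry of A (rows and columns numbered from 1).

The coefficient of p·q in Q is 0. For a symmetric A this equals A[1,2] + A[2,1] = 2·A[1,2].
So A[1,2] = 0/2 = 0.

0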